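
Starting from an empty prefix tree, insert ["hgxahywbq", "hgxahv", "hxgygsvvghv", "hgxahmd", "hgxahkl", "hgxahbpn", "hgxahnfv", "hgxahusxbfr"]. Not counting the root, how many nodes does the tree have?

Trie structure (* marks end of a word):
(root)
└─ h
   ├─ g
   │  └─ x
   │     └─ a
   │        └─ h
   │           ├─ b
   │           │  └─ p
   │           │     └─ n *
   │           ├─ k
   │           │  └─ l *
   │           ├─ m
   │           │  └─ d *
   │           ├─ n
   │           │  └─ f
   │           │     └─ v *
   │           ├─ u
   │           │  └─ s
   │           │     └─ x
   │           │        └─ b
   │           │           └─ f
   │           │              └─ r *
   │           ├─ v *
   │           └─ y
   │              └─ w
   │                 └─ b
   │                    └─ q *
   └─ x
      └─ g
         └─ y
            └─ g
               └─ s
                  └─ v
                     └─ v
                        └─ g
                           └─ h
                              └─ v *
Counting every labelled node above: 36.

36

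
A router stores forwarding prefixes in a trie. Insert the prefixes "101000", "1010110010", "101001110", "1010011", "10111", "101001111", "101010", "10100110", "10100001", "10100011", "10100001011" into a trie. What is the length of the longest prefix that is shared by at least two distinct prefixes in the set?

8

Equivalently: take the maximum, over all pairs, of their longest common prefix length.
e.g. "10100001" and "10100001011" share the prefix "10100001" of length 8; no pair shares a longer one.
Longest shared-prefix length: 8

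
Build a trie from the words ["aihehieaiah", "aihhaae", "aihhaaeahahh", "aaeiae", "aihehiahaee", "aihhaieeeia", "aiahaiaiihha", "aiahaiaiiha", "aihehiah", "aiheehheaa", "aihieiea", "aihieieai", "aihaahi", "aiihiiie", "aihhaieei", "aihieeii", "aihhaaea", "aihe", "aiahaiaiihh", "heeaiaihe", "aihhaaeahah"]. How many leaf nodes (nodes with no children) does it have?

14

Leaves are exactly the stored words that no other stored word extends.
Those words: "aaeiae", "aiahaiaiiha", "aiahaiaiihha", "aihaahi", "aiheehheaa", "aihehiahaee", "aihehieaiah", "aihhaaeahahh", "aihhaieeeia", "aihhaieei", "aihieeii", "aihieieai", "aiihiiie", "heeaiaihe"
Leaf count: 14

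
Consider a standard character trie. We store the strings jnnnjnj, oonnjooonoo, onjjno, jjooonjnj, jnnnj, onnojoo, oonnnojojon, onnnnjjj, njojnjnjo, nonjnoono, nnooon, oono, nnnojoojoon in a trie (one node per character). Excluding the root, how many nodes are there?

80

Trace insertions, counting only characters that open a new branch:
  "jnnnjnj" → 7 new (j, n, n, n, j, n, j)
  "oonnjooonoo" → 11 new (o, o, n, n, j, o, o, o, n, o, o)
  "onjjno" → prefix "o" already present; 5 new (n, j, j, n, o)
  "jjooonjnj" → prefix "j" already present; 8 new (j, o, o, o, n, j, n, j)
  "jnnnj" → prefix "jnnnj" already present; 0 new (none)
  "onnojoo" → prefix "on" already present; 5 new (n, o, j, o, o)
  "oonnnojojon" → prefix "oonn" already present; 7 new (n, o, j, o, j, o, n)
  "onnnnjjj" → prefix "onn" already present; 5 new (n, n, j, j, j)
  "njojnjnjo" → 9 new (n, j, o, j, n, j, n, j, o)
  "nonjnoono" → prefix "n" already present; 8 new (o, n, j, n, o, o, n, o)
  "nnooon" → prefix "n" already present; 5 new (n, o, o, o, n)
  "oono" → prefix "oon" already present; 1 new (o)
  "nnnojoojoon" → prefix "nn" already present; 9 new (n, o, j, o, o, j, o, o, n)
Total nodes = 7 + 11 + 5 + 8 + 0 + 5 + 7 + 5 + 9 + 8 + 5 + 1 + 9 = 80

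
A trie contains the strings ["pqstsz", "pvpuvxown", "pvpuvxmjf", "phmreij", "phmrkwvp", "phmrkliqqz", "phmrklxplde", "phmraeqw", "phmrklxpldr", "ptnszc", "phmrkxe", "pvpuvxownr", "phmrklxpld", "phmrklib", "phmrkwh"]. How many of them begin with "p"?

Filter for entries beginning with "p":
Matches: "phmraeqw", "phmreij", "phmrklib", "phmrkliqqz", "phmrklxpld", "phmrklxplde", "phmrklxpldr", "phmrkwh", "phmrkwvp", "phmrkxe", "pqstsz", "ptnszc", "pvpuvxmjf", "pvpuvxown", "pvpuvxownr"
Count: 15

15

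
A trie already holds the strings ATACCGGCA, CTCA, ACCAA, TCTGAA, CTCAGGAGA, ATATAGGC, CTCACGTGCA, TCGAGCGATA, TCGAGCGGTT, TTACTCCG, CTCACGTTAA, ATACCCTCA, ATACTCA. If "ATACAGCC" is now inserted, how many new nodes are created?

4

The longest prefix of "ATACAGCC" already in the trie is "ATAC" (length 4).
Each of the 4 remaining characters creates one node.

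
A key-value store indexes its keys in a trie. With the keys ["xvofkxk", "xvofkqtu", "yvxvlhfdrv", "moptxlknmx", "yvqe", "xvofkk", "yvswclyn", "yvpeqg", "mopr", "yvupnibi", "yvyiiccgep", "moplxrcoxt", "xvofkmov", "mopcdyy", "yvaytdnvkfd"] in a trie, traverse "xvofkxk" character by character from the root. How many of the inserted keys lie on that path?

1

Check each prefix of "xvofkxk" against the stored set — each match is an end-marker on the path.
Prefixes of the query that are stored words: "xvofkxk"
Count: 1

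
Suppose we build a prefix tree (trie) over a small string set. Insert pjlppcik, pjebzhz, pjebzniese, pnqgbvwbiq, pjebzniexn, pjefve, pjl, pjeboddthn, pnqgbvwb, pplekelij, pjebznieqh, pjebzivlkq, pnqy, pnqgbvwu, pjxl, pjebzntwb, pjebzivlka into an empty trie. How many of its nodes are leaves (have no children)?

15

Leaves are exactly the stored words that no other stored word extends.
Those words: "pjeboddthn", "pjebzhz", "pjebzivlka", "pjebzivlkq", "pjebznieqh", "pjebzniese", "pjebzniexn", "pjebzntwb", "pjefve", "pjlppcik", "pjxl", "pnqgbvwbiq", "pnqgbvwu", "pnqy", "pplekelij"
Leaf count: 15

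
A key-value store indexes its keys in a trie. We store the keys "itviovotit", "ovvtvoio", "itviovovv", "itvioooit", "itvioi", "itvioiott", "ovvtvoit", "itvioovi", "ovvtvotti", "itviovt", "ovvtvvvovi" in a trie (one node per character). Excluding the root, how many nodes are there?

Count nodes per top-level branch (shared prefixes stored once):
  'i'-branch (itvioi, itvioiott, itvioooit, itvioovi, itviovotit, itviovovv, itviovt): 23 nodes
  'o'-branch (ovvtvoio, ovvtvoit, ovvtvotti, ovvtvvvovi): 17 nodes
Sum: 40

40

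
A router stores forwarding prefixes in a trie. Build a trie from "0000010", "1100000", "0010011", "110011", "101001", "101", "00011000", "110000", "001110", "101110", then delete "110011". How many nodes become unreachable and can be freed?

2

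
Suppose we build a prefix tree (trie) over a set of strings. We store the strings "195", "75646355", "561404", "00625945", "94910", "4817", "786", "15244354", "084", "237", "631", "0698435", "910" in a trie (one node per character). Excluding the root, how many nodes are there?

59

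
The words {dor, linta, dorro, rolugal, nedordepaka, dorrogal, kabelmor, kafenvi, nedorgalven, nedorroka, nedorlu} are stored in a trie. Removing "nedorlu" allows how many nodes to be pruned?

Walk "nedorlu" from the leaf back toward the root, removing each node that no remaining word uses.
The suffix "lu" (2 nodes) is used only by "nedorlu"; the node for "nedor" still has the child "d", so pruning stops there.
Nodes removed: 2

2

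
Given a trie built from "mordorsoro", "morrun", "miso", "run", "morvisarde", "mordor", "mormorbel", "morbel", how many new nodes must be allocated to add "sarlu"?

No existing word starts with "s", so every character of "sarlu" needs a new node.
5 − 0 = 5 new nodes.

5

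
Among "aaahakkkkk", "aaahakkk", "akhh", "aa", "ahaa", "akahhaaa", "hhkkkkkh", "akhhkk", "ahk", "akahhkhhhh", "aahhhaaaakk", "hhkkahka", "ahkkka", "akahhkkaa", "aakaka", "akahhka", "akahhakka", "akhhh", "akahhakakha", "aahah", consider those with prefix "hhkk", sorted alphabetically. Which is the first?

DFS of the "hhkk" subtree visits, in order: "hhkkahka", "hhkkkkkh"
Position 1: hhkkahka

hhkkahka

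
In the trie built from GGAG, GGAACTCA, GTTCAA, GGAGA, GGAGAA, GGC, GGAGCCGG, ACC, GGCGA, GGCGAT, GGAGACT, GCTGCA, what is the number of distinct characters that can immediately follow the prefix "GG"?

Walk "GG" from the root, arriving at one node.
Distinct next characters after "GG": A, C.
That node has 2 child edges.

2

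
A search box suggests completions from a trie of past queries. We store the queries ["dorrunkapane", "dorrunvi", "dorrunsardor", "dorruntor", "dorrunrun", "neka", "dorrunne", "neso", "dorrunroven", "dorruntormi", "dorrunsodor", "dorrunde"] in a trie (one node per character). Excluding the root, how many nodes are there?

Trace insertions, counting only characters that open a new branch:
  "dorrunkapane" → 12 new (d, o, r, r, u, n, k, a, p, a, n, e)
  "dorrunvi" → prefix "dorrun" already present; 2 new (v, i)
  "dorrunsardor" → prefix "dorrun" already present; 6 new (s, a, r, d, o, r)
  "dorruntor" → prefix "dorrun" already present; 3 new (t, o, r)
  "dorrunrun" → prefix "dorrun" already present; 3 new (r, u, n)
  "neka" → 4 new (n, e, k, a)
  "dorrunne" → prefix "dorrun" already present; 2 new (n, e)
  "neso" → prefix "ne" already present; 2 new (s, o)
  "dorrunroven" → prefix "dorrunr" already present; 4 new (o, v, e, n)
  "dorruntormi" → prefix "dorruntor" already present; 2 new (m, i)
  "dorrunsodor" → prefix "dorruns" already present; 4 new (o, d, o, r)
  "dorrunde" → prefix "dorrun" already present; 2 new (d, e)
Total nodes = 12 + 2 + 6 + 3 + 3 + 4 + 2 + 2 + 4 + 2 + 4 + 2 = 46

46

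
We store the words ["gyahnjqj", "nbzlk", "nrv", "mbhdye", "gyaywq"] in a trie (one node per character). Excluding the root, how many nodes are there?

Insert word by word; a character creates a node only if that edge doesn't already exist:
  "gyahnjqj" → 8 new (g, y, a, h, n, j, q, j)
  "nbzlk" → 5 new (n, b, z, l, k)
  "nrv" → prefix "n" already present; 2 new (r, v)
  "mbhdye" → 6 new (m, b, h, d, y, e)
  "gyaywq" → prefix "gya" already present; 3 new (y, w, q)
Total nodes = 8 + 5 + 2 + 6 + 3 = 24

24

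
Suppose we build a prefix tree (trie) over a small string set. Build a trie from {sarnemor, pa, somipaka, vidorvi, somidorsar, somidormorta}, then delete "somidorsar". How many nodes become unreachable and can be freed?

Walk "somidorsar" from the leaf back toward the root, removing each node that no remaining word uses.
The suffix "sar" (3 nodes) is used only by "somidorsar"; the node for "somidor" still has the child "m", so pruning stops there.
Nodes removed: 3

3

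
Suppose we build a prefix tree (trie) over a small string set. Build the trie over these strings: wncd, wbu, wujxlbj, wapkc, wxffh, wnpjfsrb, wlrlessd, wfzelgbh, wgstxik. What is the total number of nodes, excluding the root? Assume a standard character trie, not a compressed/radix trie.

Count nodes per top-level branch (shared prefixes stored once):
  'w'-branch (wapkc, wbu, wfzelgbh, wgstxik, wlrlessd, wncd, wnpjfsrb, wujxlbj, wxffh): 46 nodes
Sum: 46

46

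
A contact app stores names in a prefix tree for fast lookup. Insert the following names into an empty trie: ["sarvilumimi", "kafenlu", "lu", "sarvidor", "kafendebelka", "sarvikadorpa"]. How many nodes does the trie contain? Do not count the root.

Trie structure (* marks end of a word):
(root)
├─ k
│  └─ a
│     └─ f
│        └─ e
│           └─ n
│              ├─ d
│              │  └─ e
│              │     └─ b
│              │        └─ e
│              │           └─ l
│              │              └─ k
│              │                 └─ a *
│              └─ l
│                 └─ u *
├─ l
│  └─ u *
└─ s
   └─ a
      └─ r
         └─ v
            └─ i
               ├─ d
               │  └─ o
               │     └─ r *
               ├─ k
               │  └─ a
               │     └─ d
               │        └─ o
               │           └─ r
               │              └─ p
               │                 └─ a *
               └─ l
                  └─ u
                     └─ m
                        └─ i
                           └─ m
                              └─ i *
Counting every labelled node above: 37.

37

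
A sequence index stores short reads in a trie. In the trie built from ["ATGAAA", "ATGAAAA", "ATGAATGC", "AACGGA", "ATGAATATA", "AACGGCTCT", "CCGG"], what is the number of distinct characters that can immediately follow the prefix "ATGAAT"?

Follow the path "ATGAAT" to its node, then look at its outgoing edges.
Distinct next characters after "ATGAAT": A, G.
That node has 2 child edges.

2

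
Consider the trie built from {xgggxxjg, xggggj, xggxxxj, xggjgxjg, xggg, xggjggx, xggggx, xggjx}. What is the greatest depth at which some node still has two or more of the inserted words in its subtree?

5

The deepest shared node is where two words last agree before diverging.
e.g. "xggggj" and "xggggx" share the prefix "xgggg" of length 5; no pair shares a longer one.
Longest shared-prefix length: 5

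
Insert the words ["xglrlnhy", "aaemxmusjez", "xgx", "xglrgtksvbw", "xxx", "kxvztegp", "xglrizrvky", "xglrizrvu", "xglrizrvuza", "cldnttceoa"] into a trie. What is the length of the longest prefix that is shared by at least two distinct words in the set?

Look for the deepest trie node that still has at least two words in its subtree.
"xglrizrvu" and "xglrizrvuza" agree on "xglrizrvu" (9 characters) before diverging; nothing deeper is shared.
Longest shared-prefix length: 9

9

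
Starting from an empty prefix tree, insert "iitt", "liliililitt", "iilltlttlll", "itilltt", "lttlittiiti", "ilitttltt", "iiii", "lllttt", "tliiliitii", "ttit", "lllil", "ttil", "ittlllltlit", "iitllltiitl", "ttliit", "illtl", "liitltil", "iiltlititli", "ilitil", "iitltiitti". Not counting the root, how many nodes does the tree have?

Count nodes per top-level branch (shared prefixes stored once):
  'i'-branch (iiii, iilltlttlll, iiltlititli, iitllltiitl, iitltiitti, iitt, ilitil, ilitttltt, illtl, itilltt, ittlllltlit): 65 nodes
  'l'-branch (liitltil, liliililitt, lllil, lllttt, lttlittiiti): 34 nodes
  't'-branch (tliiliitii, ttil, ttit, ttliit): 18 nodes
Sum: 117

117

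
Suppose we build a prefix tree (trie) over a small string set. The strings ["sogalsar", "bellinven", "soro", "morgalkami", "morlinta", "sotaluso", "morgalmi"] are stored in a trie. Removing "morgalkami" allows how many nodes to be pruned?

Walk "morgalkami" from the leaf back toward the root, removing each node that no remaining word uses.
The suffix "kami" (4 nodes) is used only by "morgalkami"; the node for "morgal" still has the child "m", so pruning stops there.
Nodes removed: 4

4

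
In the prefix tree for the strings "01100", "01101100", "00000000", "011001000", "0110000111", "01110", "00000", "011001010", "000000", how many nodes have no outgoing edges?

A leaf is a node with no children — equivalently, the end of a word that is not a proper prefix of any other stored word.
Those words: "00000000", "0110000111", "011001000", "011001010", "01101100", "01110"
Leaf count: 6

6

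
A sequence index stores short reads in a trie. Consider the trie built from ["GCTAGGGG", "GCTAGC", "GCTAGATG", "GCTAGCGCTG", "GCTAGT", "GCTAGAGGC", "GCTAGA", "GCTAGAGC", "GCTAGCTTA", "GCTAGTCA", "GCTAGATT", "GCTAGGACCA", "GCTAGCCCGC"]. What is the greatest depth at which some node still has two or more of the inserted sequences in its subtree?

7

The deepest shared node is where two words last agree before diverging.
"GCTAGAGC" and "GCTAGAGGC" agree on "GCTAGAG" (7 characters) before diverging; nothing deeper is shared.
Longest shared-prefix length: 7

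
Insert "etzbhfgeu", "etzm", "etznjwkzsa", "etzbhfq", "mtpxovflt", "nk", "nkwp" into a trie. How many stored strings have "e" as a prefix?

4

Traverse to the node for "e", then collect every word in that subtree.
Words under "e": etzbhfgeu, etzbhfq, etzm, etznjwkzsa
Count: 4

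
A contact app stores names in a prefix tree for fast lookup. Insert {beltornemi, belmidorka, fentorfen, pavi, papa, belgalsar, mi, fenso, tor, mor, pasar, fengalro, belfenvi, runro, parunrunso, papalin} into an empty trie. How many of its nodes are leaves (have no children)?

A leaf is a node with no children — equivalently, the end of a word that is not a proper prefix of any other stored word.
Those words: "belfenvi", "belgalsar", "belmidorka", "beltornemi", "fengalro", "fenso", "fentorfen", "mi", "mor", "papalin", "parunrunso", "pasar", "pavi", "runro", "tor"
Leaf count: 15

15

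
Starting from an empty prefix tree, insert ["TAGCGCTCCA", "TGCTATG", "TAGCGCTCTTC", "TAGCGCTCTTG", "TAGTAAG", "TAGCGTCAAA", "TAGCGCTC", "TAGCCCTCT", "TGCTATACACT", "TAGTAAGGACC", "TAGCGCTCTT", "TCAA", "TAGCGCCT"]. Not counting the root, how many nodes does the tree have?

Count nodes per top-level branch (shared prefixes stored once):
  'T'-branch (TAGCCCTCT, TAGCGCCT, TAGCGCTC, TAGCGCTCCA, TAGCGCTCTT, TAGCGCTCTTC, TAGCGCTCTTG, TAGCGTCAAA, TAGTAAG, TAGTAAGGACC, TCAA, TGCTATACACT, TGCTATG): 48 nodes
Sum: 48

48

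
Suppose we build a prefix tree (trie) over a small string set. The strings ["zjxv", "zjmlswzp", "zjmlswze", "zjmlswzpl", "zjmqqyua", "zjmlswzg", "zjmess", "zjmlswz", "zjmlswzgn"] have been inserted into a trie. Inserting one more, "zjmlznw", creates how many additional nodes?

3

Walking "zjmlznw" from the root, the first 4 characters ("zjml") follow existing edges; "z" is the first miss.
So 7 − 4 = 3 new nodes.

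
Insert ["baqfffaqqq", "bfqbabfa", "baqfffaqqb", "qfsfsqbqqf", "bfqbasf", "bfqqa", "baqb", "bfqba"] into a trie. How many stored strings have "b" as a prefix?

Walk to "b"; the words in its subtree are exactly those with that prefix.
Words under "b": baqb, baqfffaqqb, baqfffaqqq, bfqba, bfqbabfa, bfqbasf, bfqqa
Count: 7

7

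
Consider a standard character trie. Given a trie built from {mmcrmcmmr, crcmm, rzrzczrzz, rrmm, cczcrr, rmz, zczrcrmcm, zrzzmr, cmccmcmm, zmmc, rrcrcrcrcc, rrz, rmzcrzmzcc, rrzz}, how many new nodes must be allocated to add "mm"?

0

Every character of "mm" already lies on an existing path (it is a prefix of some stored word).
No new nodes are needed: 0.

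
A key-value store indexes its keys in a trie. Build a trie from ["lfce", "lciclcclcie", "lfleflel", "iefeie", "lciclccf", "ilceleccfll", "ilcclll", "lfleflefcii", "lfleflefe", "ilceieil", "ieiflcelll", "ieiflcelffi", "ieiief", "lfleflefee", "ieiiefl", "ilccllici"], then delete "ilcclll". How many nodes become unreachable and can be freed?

1

Walk "ilcclll" from the leaf back toward the root, removing each node that no remaining word uses.
The suffix "l" (1 node) is used only by "ilcclll"; the node for "ilccll" still has the child "i", so pruning stops there.
Nodes removed: 1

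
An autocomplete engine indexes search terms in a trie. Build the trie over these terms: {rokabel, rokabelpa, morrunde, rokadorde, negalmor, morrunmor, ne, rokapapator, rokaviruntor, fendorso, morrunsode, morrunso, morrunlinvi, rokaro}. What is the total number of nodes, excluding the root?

67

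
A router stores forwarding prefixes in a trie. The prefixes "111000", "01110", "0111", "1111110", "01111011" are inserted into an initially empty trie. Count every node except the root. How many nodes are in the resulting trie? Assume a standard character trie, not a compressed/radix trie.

Count nodes per top-level branch (shared prefixes stored once):
  '0'-branch (0111, 01110, 01111011): 9 nodes
  '1'-branch (111000, 1111110): 10 nodes
Sum: 19

19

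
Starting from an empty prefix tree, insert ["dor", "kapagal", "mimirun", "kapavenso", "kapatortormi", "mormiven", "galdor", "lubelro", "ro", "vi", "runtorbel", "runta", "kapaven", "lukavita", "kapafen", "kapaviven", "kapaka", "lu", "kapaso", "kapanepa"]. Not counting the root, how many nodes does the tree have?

84

Count nodes per top-level branch (shared prefixes stored once):
  'd'-branch (dor): 3 nodes
  'g'-branch (galdor): 6 nodes
  'k'-branch (kapafen, kapagal, kapaka, kapanepa, kapaso, kapatortormi, kapaven, kapavenso, kapaviven): 35 nodes
  'l'-branch (lu, lubelro, lukavita): 13 nodes
  'm'-branch (mimirun, mormiven): 14 nodes
  'r'-branch (ro, runta, runtorbel): 11 nodes
  'v'-branch (vi): 2 nodes
Sum: 84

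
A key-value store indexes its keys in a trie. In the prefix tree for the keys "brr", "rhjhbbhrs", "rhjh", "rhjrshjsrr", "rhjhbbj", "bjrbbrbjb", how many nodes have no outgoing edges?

5

Leaves are exactly the stored words that no other stored word extends.
Those words: "bjrbbrbjb", "brr", "rhjhbbhrs", "rhjhbbj", "rhjrshjsrr"
Leaf count: 5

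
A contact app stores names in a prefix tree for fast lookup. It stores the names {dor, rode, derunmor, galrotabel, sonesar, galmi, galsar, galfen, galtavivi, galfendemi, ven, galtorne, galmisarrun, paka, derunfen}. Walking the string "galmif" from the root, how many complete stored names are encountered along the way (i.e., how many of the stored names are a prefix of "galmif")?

1

Check each prefix of "galmif" against the stored set — each match is an end-marker on the path.
Prefixes of the query that are stored words: "galmi"
Count: 1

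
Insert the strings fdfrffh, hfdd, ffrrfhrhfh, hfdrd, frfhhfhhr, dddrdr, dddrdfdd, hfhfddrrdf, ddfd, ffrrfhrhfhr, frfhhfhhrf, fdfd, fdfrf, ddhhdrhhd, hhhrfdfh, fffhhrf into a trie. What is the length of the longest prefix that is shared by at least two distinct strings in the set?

Look for the deepest trie node that still has at least two words in its subtree.
"ffrrfhrhfh" and "ffrrfhrhfhr" agree on "ffrrfhrhfh" (10 characters) before diverging; nothing deeper is shared.
Longest shared-prefix length: 10

10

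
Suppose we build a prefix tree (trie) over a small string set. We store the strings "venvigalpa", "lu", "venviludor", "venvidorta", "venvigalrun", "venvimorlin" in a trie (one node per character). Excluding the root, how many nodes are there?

Trie structure (* marks end of a word):
(root)
├─ l
│  └─ u *
└─ v
   └─ e
      └─ n
         └─ v
            └─ i
               ├─ d
               │  └─ o
               │     └─ r
               │        └─ t
               │           └─ a *
               ├─ g
               │  └─ a
               │     └─ l
               │        ├─ p
               │        │  └─ a *
               │        └─ r
               │           └─ u
               │              └─ n *
               ├─ l
               │  └─ u
               │     └─ d
               │        └─ o
               │           └─ r *
               └─ m
                  └─ o
                     └─ r
                        └─ l
                           └─ i
                              └─ n *
Counting every labelled node above: 31.

31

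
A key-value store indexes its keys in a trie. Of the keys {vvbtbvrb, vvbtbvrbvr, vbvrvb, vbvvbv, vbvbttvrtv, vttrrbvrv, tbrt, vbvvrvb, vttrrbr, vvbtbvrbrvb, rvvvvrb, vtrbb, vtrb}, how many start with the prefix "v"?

11

Walk to "v"; the words in its subtree are exactly those with that prefix.
Words under "v": vbvbttvrtv, vbvrvb, vbvvbv, vbvvrvb, vtrb, vtrbb, vttrrbr, vttrrbvrv, vvbtbvrb, vvbtbvrbrvb, vvbtbvrbvr
Count: 11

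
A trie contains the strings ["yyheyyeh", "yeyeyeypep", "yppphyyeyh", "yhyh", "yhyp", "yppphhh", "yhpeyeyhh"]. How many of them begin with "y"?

Walk to "y"; the words in its subtree are exactly those with that prefix.
Words under "y": yeyeyeypep, yhpeyeyhh, yhyh, yhyp, yppphhh, yppphyyeyh, yyheyyeh
Count: 7

7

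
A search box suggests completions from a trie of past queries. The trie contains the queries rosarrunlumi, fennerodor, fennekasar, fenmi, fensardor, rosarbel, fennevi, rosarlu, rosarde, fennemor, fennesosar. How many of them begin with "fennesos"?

1

Walk to "fennesos"; the words in its subtree are exactly those with that prefix.
Matches: "fennesosar"
Count: 1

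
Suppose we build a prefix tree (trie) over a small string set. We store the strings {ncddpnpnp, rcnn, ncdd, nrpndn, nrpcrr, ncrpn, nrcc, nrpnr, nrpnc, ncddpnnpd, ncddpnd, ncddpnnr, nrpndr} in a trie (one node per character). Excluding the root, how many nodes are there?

Insert word by word; a character creates a node only if that edge doesn't already exist:
  "ncddpnpnp" → 9 new (n, c, d, d, p, n, p, n, p)
  "rcnn" → 4 new (r, c, n, n)
  "ncdd" → prefix "ncdd" already present; 0 new (none)
  "nrpndn" → prefix "n" already present; 5 new (r, p, n, d, n)
  "nrpcrr" → prefix "nrp" already present; 3 new (c, r, r)
  "ncrpn" → prefix "nc" already present; 3 new (r, p, n)
  "nrcc" → prefix "nr" already present; 2 new (c, c)
  "nrpnr" → prefix "nrpn" already present; 1 new (r)
  "nrpnc" → prefix "nrpn" already present; 1 new (c)
  "ncddpnnpd" → prefix "ncddpn" already present; 3 new (n, p, d)
  "ncddpnd" → prefix "ncddpn" already present; 1 new (d)
  "ncddpnnr" → prefix "ncddpnn" already present; 1 new (r)
  "nrpndr" → prefix "nrpnd" already present; 1 new (r)
Total nodes = 9 + 4 + 0 + 5 + 3 + 3 + 2 + 1 + 1 + 3 + 1 + 1 + 1 = 34

34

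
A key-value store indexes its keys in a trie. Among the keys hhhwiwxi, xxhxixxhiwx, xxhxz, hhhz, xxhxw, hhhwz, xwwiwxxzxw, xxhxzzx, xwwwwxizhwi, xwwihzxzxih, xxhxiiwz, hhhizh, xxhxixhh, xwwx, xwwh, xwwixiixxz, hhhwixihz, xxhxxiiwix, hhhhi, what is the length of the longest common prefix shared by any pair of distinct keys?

6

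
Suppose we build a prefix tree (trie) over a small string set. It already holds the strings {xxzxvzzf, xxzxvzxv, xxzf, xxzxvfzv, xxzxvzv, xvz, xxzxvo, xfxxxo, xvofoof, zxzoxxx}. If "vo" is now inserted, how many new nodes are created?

No existing word starts with "v", so every character of "vo" needs a new node.
2 − 0 = 2 new nodes.

2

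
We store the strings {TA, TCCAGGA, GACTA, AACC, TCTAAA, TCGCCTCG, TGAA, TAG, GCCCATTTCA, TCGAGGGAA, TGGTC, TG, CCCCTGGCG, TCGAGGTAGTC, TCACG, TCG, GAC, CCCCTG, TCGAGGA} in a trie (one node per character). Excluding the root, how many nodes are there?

Insert word by word; a character creates a node only if that edge doesn't already exist:
  "TA" → 2 new (T, A)
  "TCCAGGA" → prefix "T" already present; 6 new (C, C, A, G, G, A)
  "GACTA" → 5 new (G, A, C, T, A)
  "AACC" → 4 new (A, A, C, C)
  "TCTAAA" → prefix "TC" already present; 4 new (T, A, A, A)
  "TCGCCTCG" → prefix "TC" already present; 6 new (G, C, C, T, C, G)
  "TGAA" → prefix "T" already present; 3 new (G, A, A)
  "TAG" → prefix "TA" already present; 1 new (G)
  "GCCCATTTCA" → prefix "G" already present; 9 new (C, C, C, A, T, T, T, C, A)
  "TCGAGGGAA" → prefix "TCG" already present; 6 new (A, G, G, G, A, A)
  "TGGTC" → prefix "TG" already present; 3 new (G, T, C)
  "TG" → prefix "TG" already present; 0 new (none)
  "CCCCTGGCG" → 9 new (C, C, C, C, T, G, G, C, G)
  "TCGAGGTAGTC" → prefix "TCGAGG" already present; 5 new (T, A, G, T, C)
  "TCACG" → prefix "TC" already present; 3 new (A, C, G)
  "TCG" → prefix "TCG" already present; 0 new (none)
  "GAC" → prefix "GAC" already present; 0 new (none)
  "CCCCTG" → prefix "CCCCTG" already present; 0 new (none)
  "TCGAGGA" → prefix "TCGAGG" already present; 1 new (A)
Total nodes = 2 + 6 + 5 + 4 + 4 + 6 + 3 + 1 + 9 + 6 + 3 + 0 + 9 + 5 + 3 + 0 + 0 + 0 + 1 = 67

67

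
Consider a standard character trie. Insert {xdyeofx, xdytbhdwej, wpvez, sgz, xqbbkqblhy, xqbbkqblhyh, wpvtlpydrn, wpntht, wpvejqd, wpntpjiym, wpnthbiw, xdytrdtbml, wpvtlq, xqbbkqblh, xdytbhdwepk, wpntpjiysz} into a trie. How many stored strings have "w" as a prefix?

8

Filter for entries beginning with "w":
Matches: "wpnthbiw", "wpntht", "wpntpjiym", "wpntpjiysz", "wpvejqd", "wpvez", "wpvtlpydrn", "wpvtlq"
Count: 8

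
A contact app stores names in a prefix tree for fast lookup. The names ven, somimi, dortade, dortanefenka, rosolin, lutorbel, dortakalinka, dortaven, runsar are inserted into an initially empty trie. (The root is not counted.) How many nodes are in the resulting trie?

53

Trace insertions, counting only characters that open a new branch:
  "ven" → 3 new (v, e, n)
  "somimi" → 6 new (s, o, m, i, m, i)
  "dortade" → 7 new (d, o, r, t, a, d, e)
  "dortanefenka" → prefix "dorta" already present; 7 new (n, e, f, e, n, k, a)
  "rosolin" → 7 new (r, o, s, o, l, i, n)
  "lutorbel" → 8 new (l, u, t, o, r, b, e, l)
  "dortakalinka" → prefix "dorta" already present; 7 new (k, a, l, i, n, k, a)
  "dortaven" → prefix "dorta" already present; 3 new (v, e, n)
  "runsar" → prefix "r" already present; 5 new (u, n, s, a, r)
Total nodes = 3 + 6 + 7 + 7 + 7 + 8 + 7 + 3 + 5 = 53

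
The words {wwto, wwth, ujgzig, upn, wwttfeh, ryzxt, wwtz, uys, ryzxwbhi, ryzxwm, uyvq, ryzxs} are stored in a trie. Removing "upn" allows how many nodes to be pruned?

2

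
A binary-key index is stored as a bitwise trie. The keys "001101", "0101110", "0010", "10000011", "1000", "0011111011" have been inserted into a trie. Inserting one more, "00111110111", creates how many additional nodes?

1

Walking "00111110111" from the root, the first 10 characters ("0011111011") follow existing edges; "1" is the first miss.
New nodes needed: |"00111110111"| − 10 = 11 − 10 = 1.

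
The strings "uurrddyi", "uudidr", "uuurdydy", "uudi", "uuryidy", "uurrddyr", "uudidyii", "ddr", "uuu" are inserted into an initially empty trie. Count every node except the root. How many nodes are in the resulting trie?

29

Trace insertions, counting only characters that open a new branch:
  "uurrddyi" → 8 new (u, u, r, r, d, d, y, i)
  "uudidr" → prefix "uu" already present; 4 new (d, i, d, r)
  "uuurdydy" → prefix "uu" already present; 6 new (u, r, d, y, d, y)
  "uudi" → prefix "uudi" already present; 0 new (none)
  "uuryidy" → prefix "uur" already present; 4 new (y, i, d, y)
  "uurrddyr" → prefix "uurrddy" already present; 1 new (r)
  "uudidyii" → prefix "uudid" already present; 3 new (y, i, i)
  "ddr" → 3 new (d, d, r)
  "uuu" → prefix "uuu" already present; 0 new (none)
Total nodes = 8 + 4 + 6 + 0 + 4 + 1 + 3 + 3 + 0 = 29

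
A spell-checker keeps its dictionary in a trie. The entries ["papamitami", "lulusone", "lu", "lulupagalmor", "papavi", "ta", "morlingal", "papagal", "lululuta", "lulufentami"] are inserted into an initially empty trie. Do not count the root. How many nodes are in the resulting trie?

Count nodes per top-level branch (shared prefixes stored once):
  'l'-branch (lu, lulufentami, lululuta, lulupagalmor, lulusone): 27 nodes
  'm'-branch (morlingal): 9 nodes
  'p'-branch (papagal, papamitami, papavi): 15 nodes
  't'-branch (ta): 2 nodes
Sum: 53

53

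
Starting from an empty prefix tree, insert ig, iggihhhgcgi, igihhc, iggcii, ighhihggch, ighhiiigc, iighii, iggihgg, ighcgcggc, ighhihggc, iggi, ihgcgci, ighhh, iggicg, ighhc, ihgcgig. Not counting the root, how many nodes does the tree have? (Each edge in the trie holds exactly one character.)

For each word, the new-node count is its length minus the longest prefix already in the trie:
  "ig" → 2 new (i, g)
  "iggihhhgcgi" → prefix "ig" already present; 9 new (g, i, h, h, h, g, c, g, i)
  "igihhc" → prefix "ig" already present; 4 new (i, h, h, c)
  "iggcii" → prefix "igg" already present; 3 new (c, i, i)
  "ighhihggch" → prefix "ig" already present; 8 new (h, h, i, h, g, g, c, h)
  "ighhiiigc" → prefix "ighhi" already present; 4 new (i, i, g, c)
  "iighii" → prefix "i" already present; 5 new (i, g, h, i, i)
  "iggihgg" → prefix "iggih" already present; 2 new (g, g)
  "ighcgcggc" → prefix "igh" already present; 6 new (c, g, c, g, g, c)
  "ighhihggc" → prefix "ighhihggc" already present; 0 new (none)
  "iggi" → prefix "iggi" already present; 0 new (none)
  "ihgcgci" → prefix "i" already present; 6 new (h, g, c, g, c, i)
  "ighhh" → prefix "ighh" already present; 1 new (h)
  "iggicg" → prefix "iggi" already present; 2 new (c, g)
  "ighhc" → prefix "ighh" already present; 1 new (c)
  "ihgcgig" → prefix "ihgcg" already present; 2 new (i, g)
Total nodes = 2 + 9 + 4 + 3 + 8 + 4 + 5 + 2 + 6 + 0 + 0 + 6 + 1 + 2 + 1 + 2 = 55

55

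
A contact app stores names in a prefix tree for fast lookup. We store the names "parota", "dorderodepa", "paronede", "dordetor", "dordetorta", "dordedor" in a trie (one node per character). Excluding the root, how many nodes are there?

29

Trie structure (* marks end of a word):
(root)
├─ d
│  └─ o
│     └─ r
│        └─ d
│           └─ e
│              ├─ d
│              │  └─ o
│              │     └─ r *
│              ├─ r
│              │  └─ o
│              │     └─ d
│              │        └─ e
│              │           └─ p
│              │              └─ a *
│              └─ t
│                 └─ o
│                    └─ r *
│                       └─ t
│                          └─ a *
└─ p
   └─ a
      └─ r
         └─ o
            ├─ n
            │  └─ e
            │     └─ d
            │        └─ e *
            └─ t
               └─ a *
Counting every labelled node above: 29.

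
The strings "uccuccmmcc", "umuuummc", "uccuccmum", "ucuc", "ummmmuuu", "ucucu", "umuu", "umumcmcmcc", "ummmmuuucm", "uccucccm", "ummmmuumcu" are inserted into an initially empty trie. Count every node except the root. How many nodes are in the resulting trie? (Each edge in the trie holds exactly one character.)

42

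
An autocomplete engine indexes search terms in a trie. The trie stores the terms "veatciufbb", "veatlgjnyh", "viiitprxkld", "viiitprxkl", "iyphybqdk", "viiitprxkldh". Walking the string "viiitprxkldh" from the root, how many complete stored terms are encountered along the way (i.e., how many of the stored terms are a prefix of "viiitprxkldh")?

3

Walk "viiitprxkldh" from the root; an end-of-word marker is hit whenever a stored word is a prefix of "viiitprxkldh".
Prefixes of the query that are stored words: "viiitprxkl", "viiitprxkld", "viiitprxkldh"
Count: 3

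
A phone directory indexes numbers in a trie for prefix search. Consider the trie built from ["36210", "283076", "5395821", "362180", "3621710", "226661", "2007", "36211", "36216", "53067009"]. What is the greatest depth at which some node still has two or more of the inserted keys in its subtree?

The deepest shared node is where two words last agree before diverging.
e.g. "36210" and "36211" share the prefix "3621" of length 4; no pair shares a longer one.
Longest shared-prefix length: 4

4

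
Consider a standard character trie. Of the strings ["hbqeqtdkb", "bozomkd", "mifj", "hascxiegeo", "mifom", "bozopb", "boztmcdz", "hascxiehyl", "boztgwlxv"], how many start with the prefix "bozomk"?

Walk to "bozomk"; the words in its subtree are exactly those with that prefix.
Words under "bozomk": bozomkd
Count: 1

1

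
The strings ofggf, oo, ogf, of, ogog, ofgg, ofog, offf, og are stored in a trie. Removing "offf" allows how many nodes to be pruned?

2

Walk "offf" from the leaf back toward the root, removing each node that no remaining word uses.
The suffix "ff" (2 nodes) is used only by "offf"; the node for "of" still has the child "g", so pruning stops there.
Nodes removed: 2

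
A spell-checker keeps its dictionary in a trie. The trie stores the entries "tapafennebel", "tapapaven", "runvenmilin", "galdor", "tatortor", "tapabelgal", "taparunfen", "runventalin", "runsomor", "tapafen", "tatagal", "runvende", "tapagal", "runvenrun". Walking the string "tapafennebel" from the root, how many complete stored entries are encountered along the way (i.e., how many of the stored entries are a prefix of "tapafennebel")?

Check each prefix of "tapafennebel" against the stored set — each match is an end-marker on the path.
Prefixes of the query that are stored words: "tapafen", "tapafennebel"
Count: 2

2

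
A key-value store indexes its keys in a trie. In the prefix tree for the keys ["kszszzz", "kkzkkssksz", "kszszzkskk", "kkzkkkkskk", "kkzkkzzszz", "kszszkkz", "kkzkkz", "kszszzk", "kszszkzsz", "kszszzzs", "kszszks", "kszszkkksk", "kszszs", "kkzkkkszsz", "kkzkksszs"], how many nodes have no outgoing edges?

12

A leaf is a node with no children — equivalently, the end of a word that is not a proper prefix of any other stored word.
Those words: "kkzkkkkskk", "kkzkkkszsz", "kkzkkssksz", "kkzkksszs", "kkzkkzzszz", "kszszkkksk", "kszszkkz", "kszszks", "kszszkzsz", "kszszs", "kszszzkskk", "kszszzzs"
Leaf count: 12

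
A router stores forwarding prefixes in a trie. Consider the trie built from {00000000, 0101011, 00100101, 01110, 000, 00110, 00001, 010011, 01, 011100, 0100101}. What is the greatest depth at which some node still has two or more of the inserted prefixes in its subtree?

5

Equivalently: take the maximum, over all pairs, of their longest common prefix length.
"0100101" and "010011" agree on "01001" (5 characters) before diverging; nothing deeper is shared.
Longest shared-prefix length: 5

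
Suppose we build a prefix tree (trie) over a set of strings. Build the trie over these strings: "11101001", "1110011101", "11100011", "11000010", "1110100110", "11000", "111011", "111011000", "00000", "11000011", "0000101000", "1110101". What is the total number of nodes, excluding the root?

42

Trace insertions, counting only characters that open a new branch:
  "11101001" → 8 new (1, 1, 1, 0, 1, 0, 0, 1)
  "1110011101" → prefix "1110" already present; 6 new (0, 1, 1, 1, 0, 1)
  "11100011" → prefix "11100" already present; 3 new (0, 1, 1)
  "11000010" → prefix "11" already present; 6 new (0, 0, 0, 0, 1, 0)
  "1110100110" → prefix "11101001" already present; 2 new (1, 0)
  "11000" → prefix "11000" already present; 0 new (none)
  "111011" → prefix "11101" already present; 1 new (1)
  "111011000" → prefix "111011" already present; 3 new (0, 0, 0)
  "00000" → 5 new (0, 0, 0, 0, 0)
  "11000011" → prefix "1100001" already present; 1 new (1)
  "0000101000" → prefix "0000" already present; 6 new (1, 0, 1, 0, 0, 0)
  "1110101" → prefix "111010" already present; 1 new (1)
Total nodes = 8 + 6 + 3 + 6 + 2 + 0 + 1 + 3 + 5 + 1 + 6 + 1 = 42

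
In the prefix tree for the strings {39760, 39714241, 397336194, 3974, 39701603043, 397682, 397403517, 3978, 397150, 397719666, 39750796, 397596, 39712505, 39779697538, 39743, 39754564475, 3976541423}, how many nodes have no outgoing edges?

16

A leaf is a node with no children — equivalently, the end of a word that is not a proper prefix of any other stored word.
Those words: "39701603043", "39712505", "39714241", "397150", "397336194", "397403517", "39743", "39750796", "39754564475", "397596", "39760", "3976541423", "397682", "397719666", "39779697538", "3978"
Leaf count: 16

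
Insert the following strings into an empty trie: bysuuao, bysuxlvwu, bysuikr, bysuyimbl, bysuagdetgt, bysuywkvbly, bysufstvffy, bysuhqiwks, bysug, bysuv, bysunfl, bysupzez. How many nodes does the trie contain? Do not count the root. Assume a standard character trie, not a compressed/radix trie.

55

For each word, the new-node count is its length minus the longest prefix already in the trie:
  "bysuuao" → 7 new (b, y, s, u, u, a, o)
  "bysuxlvwu" → prefix "bysu" already present; 5 new (x, l, v, w, u)
  "bysuikr" → prefix "bysu" already present; 3 new (i, k, r)
  "bysuyimbl" → prefix "bysu" already present; 5 new (y, i, m, b, l)
  "bysuagdetgt" → prefix "bysu" already present; 7 new (a, g, d, e, t, g, t)
  "bysuywkvbly" → prefix "bysuy" already present; 6 new (w, k, v, b, l, y)
  "bysufstvffy" → prefix "bysu" already present; 7 new (f, s, t, v, f, f, y)
  "bysuhqiwks" → prefix "bysu" already present; 6 new (h, q, i, w, k, s)
  "bysug" → prefix "bysu" already present; 1 new (g)
  "bysuv" → prefix "bysu" already present; 1 new (v)
  "bysunfl" → prefix "bysu" already present; 3 new (n, f, l)
  "bysupzez" → prefix "bysu" already present; 4 new (p, z, e, z)
Total nodes = 7 + 5 + 3 + 5 + 7 + 6 + 7 + 6 + 1 + 1 + 3 + 4 = 55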